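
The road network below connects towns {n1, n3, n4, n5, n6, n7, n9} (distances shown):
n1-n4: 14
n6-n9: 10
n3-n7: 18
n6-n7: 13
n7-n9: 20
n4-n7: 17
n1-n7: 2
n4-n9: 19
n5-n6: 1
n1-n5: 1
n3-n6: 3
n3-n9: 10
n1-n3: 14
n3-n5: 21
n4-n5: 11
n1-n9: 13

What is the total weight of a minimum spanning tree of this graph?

28

Prim, starting at n7.
Step 1: cheapest edge leaving the tree is n1-n7 (2); add n1.
Step 2: cheapest edge leaving the tree is n1-n5 (1); add n5.
Step 3: cheapest edge leaving the tree is n5-n6 (1); add n6.
Step 4: cheapest edge leaving the tree is n3-n6 (3); add n3.
Step 5: cheapest edge leaving the tree is n3-n9 (10); add n9.
Step 6: cheapest edge leaving the tree is n4-n5 (11); add n4.
MST edges: n1-n7, n1-n5, n5-n6, n3-n6, n3-n9, n4-n5; total weight 2+1+1+3+10+11 = 28.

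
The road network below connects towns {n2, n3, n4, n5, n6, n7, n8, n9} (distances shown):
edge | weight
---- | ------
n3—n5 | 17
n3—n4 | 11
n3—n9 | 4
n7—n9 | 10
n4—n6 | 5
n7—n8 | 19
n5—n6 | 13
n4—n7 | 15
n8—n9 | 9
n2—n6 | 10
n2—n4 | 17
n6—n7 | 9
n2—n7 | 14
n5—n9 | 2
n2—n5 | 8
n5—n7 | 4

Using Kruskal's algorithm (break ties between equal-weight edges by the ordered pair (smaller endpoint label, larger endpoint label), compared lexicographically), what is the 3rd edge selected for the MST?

n5-n7

Kruskal: consider edges lightest-first.
n5—n9 (2): add — endpoints in different components.
n3—n9 (4): add — endpoints in different components.
n5—n7 (4): add — endpoints in different components.
n4—n6 (5): add — endpoints in different components.
n2—n5 (8): add — endpoints in different components.
n6—n7 (9): add — endpoints in different components.
n8—n9 (9): add — endpoints in different components.
The 3rd edge added is n5—n7.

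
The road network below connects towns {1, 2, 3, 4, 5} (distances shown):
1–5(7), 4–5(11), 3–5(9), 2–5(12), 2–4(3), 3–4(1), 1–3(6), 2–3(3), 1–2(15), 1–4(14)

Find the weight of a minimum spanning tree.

Grow the tree from 1 using Prim:
Step 1: frontier [1–3 6, 1–5 7, 1–4 14, 1–2 15] → take 1–3 (6); add 3.
Step 2: frontier [1–5 7, 1–4 14, 1–2 15, 3–4 1, 2–3 3, 3–5 9] → take 3–4 (1); add 4.
Step 3: frontier [1–5 7, 1–2 15, 2–3 3, 3–5 9, 2–4 3, 4–5 11] → take 2–3 (3); add 2.
Step 4: frontier [1–5 7, 2–5 12, 3–5 9, 4–5 11] → take 1–5 (7); add 5.
MST edges: 1–3, 3–4, 2–3, 1–5; total weight 6+1+3+7 = 17.

17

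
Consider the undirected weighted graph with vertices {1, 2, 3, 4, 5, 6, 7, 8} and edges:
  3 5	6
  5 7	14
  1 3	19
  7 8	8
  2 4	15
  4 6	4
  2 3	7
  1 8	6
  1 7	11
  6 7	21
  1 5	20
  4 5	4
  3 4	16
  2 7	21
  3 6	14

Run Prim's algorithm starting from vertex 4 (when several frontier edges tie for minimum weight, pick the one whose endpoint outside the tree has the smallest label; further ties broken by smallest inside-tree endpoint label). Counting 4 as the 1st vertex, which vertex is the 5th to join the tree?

2

Prim, starting at 4.
Step 1: cheapest edge leaving the tree is 4 5 (4); add 5.
Step 2: cheapest edge leaving the tree is 4 6 (4); add 6.
Step 3: cheapest edge leaving the tree is 3 5 (6); add 3.
Step 4: cheapest edge leaving the tree is 2 3 (7); add 2.
Step 5: cheapest edge leaving the tree is 5 7 (14); add 7.
Step 6: cheapest edge leaving the tree is 7 8 (8); add 8.
Step 7: cheapest edge leaving the tree is 1 8 (6); add 1.
Vertex order: 4, 5, 6, 3, 2, 7, 8, 1. The 5th vertex is 2.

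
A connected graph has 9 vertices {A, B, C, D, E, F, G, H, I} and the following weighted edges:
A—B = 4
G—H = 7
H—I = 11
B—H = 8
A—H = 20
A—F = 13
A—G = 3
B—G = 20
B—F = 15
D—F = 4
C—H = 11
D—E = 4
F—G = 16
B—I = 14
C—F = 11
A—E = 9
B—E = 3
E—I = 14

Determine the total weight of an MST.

Prim's algorithm from D:
Step 1: cheapest edge leaving the tree is D—E (4); add E.
Step 2: cheapest edge leaving the tree is B—E (3); add B.
Step 3: cheapest edge leaving the tree is A—B (4); add A.
Step 4: cheapest edge leaving the tree is A—G (3); add G.
Step 5: cheapest edge leaving the tree is D—F (4); add F.
Step 6: cheapest edge leaving the tree is G—H (7); add H.
Step 7: cheapest edge leaving the tree is C—F (11); add C.
Step 8: cheapest edge leaving the tree is H—I (11); add I.
MST edges: D—E, B—E, A—B, A—G, D—F, G—H, C—F, H—I; total weight 4+3+4+3+4+7+11+11 = 47.

47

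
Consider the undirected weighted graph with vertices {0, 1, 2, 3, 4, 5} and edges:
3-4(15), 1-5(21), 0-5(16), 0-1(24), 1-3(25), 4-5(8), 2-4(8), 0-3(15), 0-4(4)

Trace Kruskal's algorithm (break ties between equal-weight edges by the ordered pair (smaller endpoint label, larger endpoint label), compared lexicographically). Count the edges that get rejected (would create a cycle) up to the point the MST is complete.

2

Sort edges by weight, then run Kruskal:
0-4 (4): add. Components now {0,4} {1} {2} {3} {5}
2-4 (8): add. Components now {0,2,4} {1} {3} {5}
4-5 (8): add. Components now {0,2,4,5} {1} {3}
0-3 (15): add. Components now {0,2,3,4,5} {1}
3-4 (15): skip — 3 and 4 already connected.
0-5 (16): skip — 0 and 5 already connected.
1-5 (21): add. Components now {0,1,2,3,4,5}
Edges rejected before the tree was complete: 2.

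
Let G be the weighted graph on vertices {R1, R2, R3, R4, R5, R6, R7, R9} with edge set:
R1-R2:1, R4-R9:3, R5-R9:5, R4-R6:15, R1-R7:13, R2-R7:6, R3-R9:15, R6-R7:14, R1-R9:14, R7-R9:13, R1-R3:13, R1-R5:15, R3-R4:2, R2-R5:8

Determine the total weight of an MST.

39

Prim, starting at R3.
Step 1: cheapest edge leaving the tree is R3-R4 (2); add R4.
Step 2: cheapest edge leaving the tree is R4-R9 (3); add R9.
Step 3: cheapest edge leaving the tree is R5-R9 (5); add R5.
Step 4: cheapest edge leaving the tree is R2-R5 (8); add R2.
Step 5: cheapest edge leaving the tree is R1-R2 (1); add R1.
Step 6: cheapest edge leaving the tree is R2-R7 (6); add R7.
Step 7: cheapest edge leaving the tree is R6-R7 (14); add R6.
MST edges: R3-R4, R4-R9, R5-R9, R2-R5, R1-R2, R2-R7, R6-R7; total weight 2+3+5+8+1+6+14 = 39.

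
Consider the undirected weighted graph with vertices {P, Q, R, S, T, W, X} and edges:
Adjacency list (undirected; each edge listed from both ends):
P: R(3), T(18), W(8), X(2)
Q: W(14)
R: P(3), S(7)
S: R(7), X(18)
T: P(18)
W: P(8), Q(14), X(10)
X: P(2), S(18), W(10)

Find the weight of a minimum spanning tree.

Prim's algorithm from X:
Step 1: frontier [P—X 2, W—X 10, S—X 18] → take P—X (2); add P.
Step 2: frontier [P—R 3, P—W 8, P—T 18, W—X 10, S—X 18] → take P—R (3); add R.
Step 3: frontier [P—W 8, P—T 18, R—S 7, W—X 10, S—X 18] → take R—S (7); add S.
Step 4: frontier [P—W 8, P—T 18, W—X 10] → take P—W (8); add W.
Step 5: frontier [P—T 18, Q—W 14] → take Q—W (14); add Q.
Step 6: frontier [P—T 18] → take P—T (18); add T.
MST edges: P—X, P—R, R—S, P—W, Q—W, P—T; total weight 2+3+7+8+14+18 = 52.

52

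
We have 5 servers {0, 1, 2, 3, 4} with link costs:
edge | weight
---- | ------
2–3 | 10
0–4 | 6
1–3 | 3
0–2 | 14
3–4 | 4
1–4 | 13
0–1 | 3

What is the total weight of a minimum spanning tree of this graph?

20

Kruskal: consider edges lightest-first.
0–1 (3): add. Components now {0,1} {2} {3} {4}
1–3 (3): add. Components now {0,1,3} {2} {4}
3–4 (4): add. Components now {0,1,3,4} {2}
0–4 (6): skip — 0 and 4 already connected.
2–3 (10): add. Components now {0,1,2,3,4}
MST edges: 0–1, 1–3, 3–4, 2–3; total weight 3+3+4+10 = 20.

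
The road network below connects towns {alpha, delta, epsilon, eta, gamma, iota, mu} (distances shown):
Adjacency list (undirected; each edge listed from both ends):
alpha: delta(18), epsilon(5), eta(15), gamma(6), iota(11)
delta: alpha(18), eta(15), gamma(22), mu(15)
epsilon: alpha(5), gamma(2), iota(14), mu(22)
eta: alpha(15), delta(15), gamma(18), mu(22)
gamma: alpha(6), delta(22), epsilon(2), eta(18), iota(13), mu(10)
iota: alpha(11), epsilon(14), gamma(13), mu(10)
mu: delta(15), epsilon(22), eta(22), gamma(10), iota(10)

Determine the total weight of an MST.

57

Kruskal: consider edges lightest-first.
epsilon gamma (2): add. Components now {iota} {mu} {alpha} {eta} {delta} {epsilon,gamma}
alpha epsilon (5): add. Components now {iota} {mu} {alpha,epsilon,gamma} {eta} {delta}
alpha gamma (6): skip — alpha and gamma already connected.
gamma mu (10): add. Components now {iota} {alpha,epsilon,gamma,mu} {eta} {delta}
iota mu (10): add. Components now {alpha,epsilon,gamma,iota,mu} {eta} {delta}
alpha iota (11): skip — iota and alpha already connected.
gamma iota (13): skip — iota and gamma already connected.
epsilon iota (14): skip — iota and epsilon already connected.
alpha eta (15): add. Components now {alpha,epsilon,eta,gamma,iota,mu} {delta}
delta eta (15): add. Components now {alpha,delta,epsilon,eta,gamma,iota,mu}
MST edges: epsilon gamma, alpha epsilon, gamma mu, iota mu, alpha eta, delta eta; total weight 2+5+10+10+15+15 = 57.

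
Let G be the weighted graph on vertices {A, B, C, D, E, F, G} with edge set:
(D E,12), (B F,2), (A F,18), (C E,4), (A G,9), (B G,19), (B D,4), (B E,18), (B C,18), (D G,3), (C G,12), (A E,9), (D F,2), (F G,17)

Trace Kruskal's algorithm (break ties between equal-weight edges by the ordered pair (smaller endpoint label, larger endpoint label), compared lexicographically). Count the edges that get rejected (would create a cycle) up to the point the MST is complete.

1

Sort edges by weight, then run Kruskal:
B F (2): add — endpoints in different components.
D F (2): add — endpoints in different components.
D G (3): add — endpoints in different components.
B D (4): skip — B and D already connected.
C E (4): add — endpoints in different components.
A E (9): add — endpoints in different components.
A G (9): add — endpoints in different components.
Edges rejected before the tree was complete: 1.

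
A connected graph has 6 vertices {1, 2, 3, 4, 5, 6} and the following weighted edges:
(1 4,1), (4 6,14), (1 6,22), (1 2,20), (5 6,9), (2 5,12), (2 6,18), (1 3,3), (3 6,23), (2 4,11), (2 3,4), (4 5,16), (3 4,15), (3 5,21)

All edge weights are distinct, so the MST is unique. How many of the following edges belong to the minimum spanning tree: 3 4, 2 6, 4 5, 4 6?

Kruskal: consider edges lightest-first.
1 4 (1): add — endpoints in different components.
1 3 (3): add — endpoints in different components.
2 3 (4): add — endpoints in different components.
5 6 (9): add — endpoints in different components.
2 4 (11): skip — 2 and 4 already connected.
2 5 (12): add — endpoints in different components.
MST edge set: {1 4, 1 3, 2 3, 5 6, 2 5}.
Of the listed edges, {} are in the MST → 0.

0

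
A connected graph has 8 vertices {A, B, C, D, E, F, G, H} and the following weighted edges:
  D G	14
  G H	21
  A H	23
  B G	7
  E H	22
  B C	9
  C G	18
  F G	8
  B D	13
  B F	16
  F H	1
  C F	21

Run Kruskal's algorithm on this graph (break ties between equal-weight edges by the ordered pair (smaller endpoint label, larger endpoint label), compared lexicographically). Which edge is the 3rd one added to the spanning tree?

F-G

Kruskal: consider edges lightest-first.
F H (1): add — endpoints in different components.
B G (7): add — endpoints in different components.
F G (8): add — endpoints in different components.
B C (9): add — endpoints in different components.
B D (13): add — endpoints in different components.
D G (14): skip — D and G already connected.
B F (16): skip — B and F already connected.
C G (18): skip — C and G already connected.
C F (21): skip — C and F already connected.
G H (21): skip — G and H already connected.
E H (22): add — endpoints in different components.
A H (23): add — endpoints in different components.
The 3rd edge added is F G.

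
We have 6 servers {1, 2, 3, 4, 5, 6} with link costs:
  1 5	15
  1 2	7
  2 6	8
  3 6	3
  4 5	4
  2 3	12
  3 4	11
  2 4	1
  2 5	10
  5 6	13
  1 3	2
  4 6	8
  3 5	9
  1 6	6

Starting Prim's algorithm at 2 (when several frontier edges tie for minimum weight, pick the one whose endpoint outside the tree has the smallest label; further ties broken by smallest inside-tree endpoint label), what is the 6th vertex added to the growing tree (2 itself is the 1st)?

Grow the tree from 2 using Prim:
Step 1: frontier [2 4 1, 1 2 7, 2 6 8, 2 5 10, 2 3 12] → take 2 4 (1); add 4.
Step 2: frontier [1 2 7, 2 6 8, 2 5 10, 2 3 12, 4 5 4, 4 6 8, 3 4 11] → take 4 5 (4); add 5.
Step 3: frontier [1 2 7, 2 6 8, 2 3 12, 4 6 8, 3 4 11, 3 5 9, 5 6 13, 1 5 15] → take 1 2 (7); add 1.
Step 4: frontier [1 3 2, 1 6 6, 2 6 8, 2 3 12, 4 6 8, 3 4 11, 3 5 9, 5 6 13] → take 1 3 (2); add 3.
Step 5: frontier [1 6 6, 2 6 8, 3 6 3, 4 6 8, 5 6 13] → take 3 6 (3); add 6.
Vertex order: 2, 4, 5, 1, 3, 6. The 6th vertex is 6.

6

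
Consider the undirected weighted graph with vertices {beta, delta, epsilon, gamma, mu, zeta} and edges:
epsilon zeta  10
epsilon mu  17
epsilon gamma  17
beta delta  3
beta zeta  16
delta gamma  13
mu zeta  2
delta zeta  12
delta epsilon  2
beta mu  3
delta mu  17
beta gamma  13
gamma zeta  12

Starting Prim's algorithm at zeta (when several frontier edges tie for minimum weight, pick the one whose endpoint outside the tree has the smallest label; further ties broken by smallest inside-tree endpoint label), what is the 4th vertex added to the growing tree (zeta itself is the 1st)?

Grow the tree from zeta using Prim:
Step 1: cheapest edge leaving the tree is mu zeta (2); add mu.
Step 2: cheapest edge leaving the tree is beta mu (3); add beta.
Step 3: cheapest edge leaving the tree is beta delta (3); add delta.
Step 4: cheapest edge leaving the tree is delta epsilon (2); add epsilon.
Step 5: cheapest edge leaving the tree is gamma zeta (12); add gamma.
Vertex order: zeta, mu, beta, delta, epsilon, gamma. The 4th vertex is delta.

delta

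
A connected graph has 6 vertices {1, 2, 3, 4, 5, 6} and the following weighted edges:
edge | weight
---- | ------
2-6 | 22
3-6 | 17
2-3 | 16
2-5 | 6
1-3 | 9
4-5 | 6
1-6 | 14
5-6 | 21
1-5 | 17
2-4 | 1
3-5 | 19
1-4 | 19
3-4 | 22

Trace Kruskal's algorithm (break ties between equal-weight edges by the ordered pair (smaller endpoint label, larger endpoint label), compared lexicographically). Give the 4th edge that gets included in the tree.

Kruskal: consider edges lightest-first.
2-4 (1): add. Components now {1} {2,4} {3} {5} {6}
2-5 (6): add. Components now {1} {2,4,5} {3} {6}
4-5 (6): skip — 4 and 5 already connected.
1-3 (9): add. Components now {1,3} {2,4,5} {6}
1-6 (14): add. Components now {1,3,6} {2,4,5}
2-3 (16): add. Components now {1,2,3,4,5,6}
The 4th edge added is 1-6.

1-6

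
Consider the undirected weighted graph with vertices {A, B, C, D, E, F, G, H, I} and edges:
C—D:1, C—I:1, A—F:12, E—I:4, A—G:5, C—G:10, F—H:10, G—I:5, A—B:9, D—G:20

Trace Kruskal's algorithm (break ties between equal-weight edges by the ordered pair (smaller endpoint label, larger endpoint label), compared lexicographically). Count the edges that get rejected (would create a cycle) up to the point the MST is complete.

1

Kruskal's algorithm — process edges by increasing weight (ties by edge label):
C—D (1): add — endpoints in different components.
C—I (1): add — endpoints in different components.
E—I (4): add — endpoints in different components.
A—G (5): add — endpoints in different components.
G—I (5): add — endpoints in different components.
A—B (9): add — endpoints in different components.
C—G (10): skip — C and G already connected.
F—H (10): add — endpoints in different components.
A—F (12): add — endpoints in different components.
Edges rejected before the tree was complete: 1.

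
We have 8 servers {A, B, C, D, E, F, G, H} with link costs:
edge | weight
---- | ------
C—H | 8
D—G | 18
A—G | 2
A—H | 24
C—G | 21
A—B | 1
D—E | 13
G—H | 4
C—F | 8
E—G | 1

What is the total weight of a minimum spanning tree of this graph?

Grow the tree from H using Prim:
Step 1: frontier [G—H 4, C—H 8, A—H 24] → take G—H (4); add G.
Step 2: frontier [E—G 1, A—G 2, D—G 18, C—G 21, C—H 8, A—H 24] → take E—G (1); add E.
Step 3: frontier [D—E 13, A—G 2, D—G 18, C—G 21, C—H 8, A—H 24] → take A—G (2); add A.
Step 4: frontier [A—B 1, D—E 13, D—G 18, C—G 21, C—H 8] → take A—B (1); add B.
Step 5: frontier [D—E 13, D—G 18, C—G 21, C—H 8] → take C—H (8); add C.
Step 6: frontier [C—F 8, D—E 13, D—G 18] → take C—F (8); add F.
Step 7: frontier [D—E 13, D—G 18] → take D—E (13); add D.
MST edges: G—H, E—G, A—G, A—B, C—H, C—F, D—E; total weight 4+1+2+1+8+8+13 = 37.

37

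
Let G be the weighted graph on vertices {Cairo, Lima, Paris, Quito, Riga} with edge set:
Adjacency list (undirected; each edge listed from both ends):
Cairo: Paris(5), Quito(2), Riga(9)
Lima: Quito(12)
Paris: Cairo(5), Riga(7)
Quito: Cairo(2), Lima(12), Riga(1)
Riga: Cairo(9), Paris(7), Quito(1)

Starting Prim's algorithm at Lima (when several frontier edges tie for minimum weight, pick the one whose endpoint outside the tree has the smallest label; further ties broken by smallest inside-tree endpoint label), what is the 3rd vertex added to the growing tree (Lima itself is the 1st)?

Prim, starting at Lima.
Step 1: frontier [Lima-Quito 12] → take Lima-Quito (12); add Quito.
Step 2: frontier [Quito-Riga 1, Cairo-Quito 2] → take Quito-Riga (1); add Riga.
Step 3: frontier [Cairo-Quito 2, Paris-Riga 7, Cairo-Riga 9] → take Cairo-Quito (2); add Cairo.
Step 4: frontier [Cairo-Paris 5, Paris-Riga 7] → take Cairo-Paris (5); add Paris.
Vertex order: Lima, Quito, Riga, Cairo, Paris. The 3rd vertex is Riga.

Riga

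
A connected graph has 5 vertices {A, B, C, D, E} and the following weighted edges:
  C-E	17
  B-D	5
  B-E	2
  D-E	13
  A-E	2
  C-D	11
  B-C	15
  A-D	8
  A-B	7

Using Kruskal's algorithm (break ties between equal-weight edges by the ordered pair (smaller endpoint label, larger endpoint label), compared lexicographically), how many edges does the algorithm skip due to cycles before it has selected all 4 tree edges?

2

Kruskal's algorithm — process edges by increasing weight (ties by edge label):
A-E (2): add — endpoints in different components.
B-E (2): add — endpoints in different components.
B-D (5): add — endpoints in different components.
A-B (7): skip — A and B already connected.
A-D (8): skip — A and D already connected.
C-D (11): add — endpoints in different components.
Edges rejected before the tree was complete: 2.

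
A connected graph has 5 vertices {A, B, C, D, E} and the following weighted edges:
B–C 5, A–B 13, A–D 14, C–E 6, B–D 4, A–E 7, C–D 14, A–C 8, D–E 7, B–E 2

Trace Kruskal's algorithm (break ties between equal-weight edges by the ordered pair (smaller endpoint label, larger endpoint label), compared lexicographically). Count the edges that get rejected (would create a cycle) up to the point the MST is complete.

Kruskal's algorithm — process edges by increasing weight (ties by edge label):
B–E (2): add. Components now {A} {B,E} {C} {D}
B–D (4): add. Components now {A} {B,D,E} {C}
B–C (5): add. Components now {A} {B,C,D,E}
C–E (6): skip — C and E already connected.
A–E (7): add. Components now {A,B,C,D,E}
Edges rejected before the tree was complete: 1.

1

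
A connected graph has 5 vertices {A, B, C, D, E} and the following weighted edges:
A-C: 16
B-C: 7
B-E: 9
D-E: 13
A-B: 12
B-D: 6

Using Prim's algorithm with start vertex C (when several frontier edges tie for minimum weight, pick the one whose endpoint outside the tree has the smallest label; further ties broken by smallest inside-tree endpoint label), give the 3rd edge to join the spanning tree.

Grow the tree from C using Prim:
Step 1: frontier [B-C 7, A-C 16] → take B-C (7); add B.
Step 2: frontier [B-D 6, B-E 9, A-B 12, A-C 16] → take B-D (6); add D.
Step 3: frontier [B-E 9, A-B 12, A-C 16, D-E 13] → take B-E (9); add E.
Step 4: frontier [A-B 12, A-C 16] → take A-B (12); add A.
The 3rd edge added is B-E.

B-E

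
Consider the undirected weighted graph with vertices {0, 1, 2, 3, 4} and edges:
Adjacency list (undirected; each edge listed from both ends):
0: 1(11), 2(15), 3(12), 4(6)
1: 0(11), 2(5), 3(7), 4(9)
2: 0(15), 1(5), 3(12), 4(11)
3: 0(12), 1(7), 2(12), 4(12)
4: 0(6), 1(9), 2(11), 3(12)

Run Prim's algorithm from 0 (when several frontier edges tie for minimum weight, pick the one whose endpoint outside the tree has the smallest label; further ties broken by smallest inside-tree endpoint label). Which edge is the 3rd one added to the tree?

Prim's algorithm from 0:
Step 1: cheapest edge leaving the tree is 0-4 (6); add 4.
Step 2: cheapest edge leaving the tree is 1-4 (9); add 1.
Step 3: cheapest edge leaving the tree is 1-2 (5); add 2.
Step 4: cheapest edge leaving the tree is 1-3 (7); add 3.
The 3rd edge added is 1-2.

1-2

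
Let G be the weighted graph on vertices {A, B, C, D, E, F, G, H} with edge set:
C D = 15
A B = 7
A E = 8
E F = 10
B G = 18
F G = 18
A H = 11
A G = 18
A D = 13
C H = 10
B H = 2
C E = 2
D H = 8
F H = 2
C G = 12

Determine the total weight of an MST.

Grow the tree from B using Prim:
Step 1: cheapest edge leaving the tree is B H (2); add H.
Step 2: cheapest edge leaving the tree is F H (2); add F.
Step 3: cheapest edge leaving the tree is A B (7); add A.
Step 4: cheapest edge leaving the tree is D H (8); add D.
Step 5: cheapest edge leaving the tree is A E (8); add E.
Step 6: cheapest edge leaving the tree is C E (2); add C.
Step 7: cheapest edge leaving the tree is C G (12); add G.
MST edges: B H, F H, A B, D H, A E, C E, C G; total weight 2+2+7+8+8+2+12 = 41.

41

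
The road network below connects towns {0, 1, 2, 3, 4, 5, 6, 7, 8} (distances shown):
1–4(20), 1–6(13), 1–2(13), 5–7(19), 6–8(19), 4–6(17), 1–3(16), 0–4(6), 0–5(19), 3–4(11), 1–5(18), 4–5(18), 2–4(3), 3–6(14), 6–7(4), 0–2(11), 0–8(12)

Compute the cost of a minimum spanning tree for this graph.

80

Prim's algorithm from 6:
Step 1: cheapest edge leaving the tree is 6–7 (4); add 7.
Step 2: cheapest edge leaving the tree is 1–6 (13); add 1.
Step 3: cheapest edge leaving the tree is 1–2 (13); add 2.
Step 4: cheapest edge leaving the tree is 2–4 (3); add 4.
Step 5: cheapest edge leaving the tree is 0–4 (6); add 0.
Step 6: cheapest edge leaving the tree is 3–4 (11); add 3.
Step 7: cheapest edge leaving the tree is 0–8 (12); add 8.
Step 8: cheapest edge leaving the tree is 1–5 (18); add 5.
MST edges: 6–7, 1–6, 1–2, 2–4, 0–4, 3–4, 0–8, 1–5; total weight 4+13+13+3+6+11+12+18 = 80.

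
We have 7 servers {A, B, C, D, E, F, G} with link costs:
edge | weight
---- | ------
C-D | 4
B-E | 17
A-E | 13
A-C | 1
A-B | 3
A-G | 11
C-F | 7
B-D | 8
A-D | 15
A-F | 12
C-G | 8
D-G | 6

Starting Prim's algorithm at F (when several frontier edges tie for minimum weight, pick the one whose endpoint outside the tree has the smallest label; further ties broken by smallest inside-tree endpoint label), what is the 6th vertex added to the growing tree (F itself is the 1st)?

G

Grow the tree from F using Prim:
Step 1: cheapest edge leaving the tree is C-F (7); add C.
Step 2: cheapest edge leaving the tree is A-C (1); add A.
Step 3: cheapest edge leaving the tree is A-B (3); add B.
Step 4: cheapest edge leaving the tree is C-D (4); add D.
Step 5: cheapest edge leaving the tree is D-G (6); add G.
Step 6: cheapest edge leaving the tree is A-E (13); add E.
Vertex order: F, C, A, B, D, G, E. The 6th vertex is G.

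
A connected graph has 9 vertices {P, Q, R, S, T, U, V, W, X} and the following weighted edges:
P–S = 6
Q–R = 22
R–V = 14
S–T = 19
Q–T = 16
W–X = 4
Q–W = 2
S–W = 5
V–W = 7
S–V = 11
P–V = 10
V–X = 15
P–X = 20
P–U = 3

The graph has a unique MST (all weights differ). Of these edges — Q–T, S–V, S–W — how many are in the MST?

2

Sort edges by weight, then run Kruskal:
Q–W (2): add — endpoints in different components.
P–U (3): add — endpoints in different components.
W–X (4): add — endpoints in different components.
S–W (5): add — endpoints in different components.
P–S (6): add — endpoints in different components.
V–W (7): add — endpoints in different components.
P–V (10): skip — V and P already connected.
S–V (11): skip — V and S already connected.
R–V (14): add — endpoints in different components.
V–X (15): skip — V and X already connected.
Q–T (16): add — endpoints in different components.
MST edge set: {Q–W, P–U, W–X, S–W, P–S, V–W, R–V, Q–T}.
Of the listed edges, {Q–T, S–W} are in the MST → 2.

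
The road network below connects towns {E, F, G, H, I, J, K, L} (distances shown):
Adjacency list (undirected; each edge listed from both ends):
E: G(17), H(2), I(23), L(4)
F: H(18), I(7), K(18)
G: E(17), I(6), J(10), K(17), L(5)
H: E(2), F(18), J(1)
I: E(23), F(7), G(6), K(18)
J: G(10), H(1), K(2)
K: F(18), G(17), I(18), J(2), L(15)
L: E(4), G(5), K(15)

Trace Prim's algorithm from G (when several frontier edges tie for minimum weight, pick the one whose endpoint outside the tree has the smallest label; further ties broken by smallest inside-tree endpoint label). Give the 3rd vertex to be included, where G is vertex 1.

Prim, starting at G.
Step 1: cheapest edge leaving the tree is G–L (5); add L.
Step 2: cheapest edge leaving the tree is E–L (4); add E.
Step 3: cheapest edge leaving the tree is E–H (2); add H.
Step 4: cheapest edge leaving the tree is H–J (1); add J.
Step 5: cheapest edge leaving the tree is J–K (2); add K.
Step 6: cheapest edge leaving the tree is G–I (6); add I.
Step 7: cheapest edge leaving the tree is F–I (7); add F.
Vertex order: G, L, E, H, J, K, I, F. The 3rd vertex is E.

E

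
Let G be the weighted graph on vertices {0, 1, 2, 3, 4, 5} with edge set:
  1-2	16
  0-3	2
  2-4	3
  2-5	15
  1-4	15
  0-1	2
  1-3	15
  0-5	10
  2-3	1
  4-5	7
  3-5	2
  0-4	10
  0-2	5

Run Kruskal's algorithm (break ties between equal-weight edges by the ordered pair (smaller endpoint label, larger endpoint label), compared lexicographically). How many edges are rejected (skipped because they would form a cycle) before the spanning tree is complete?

0

Sort edges by weight, then run Kruskal:
2-3 (1): add — endpoints in different components.
0-1 (2): add — endpoints in different components.
0-3 (2): add — endpoints in different components.
3-5 (2): add — endpoints in different components.
2-4 (3): add — endpoints in different components.
Edges rejected before the tree was complete: 0.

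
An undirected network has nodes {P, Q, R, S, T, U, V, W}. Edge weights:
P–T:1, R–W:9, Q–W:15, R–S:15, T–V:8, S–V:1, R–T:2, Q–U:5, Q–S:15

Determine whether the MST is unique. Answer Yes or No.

Kruskal's algorithm — process edges by increasing weight (ties by edge label):
P–T (1): add — endpoints in different components.
S–V (1): add — endpoints in different components.
R–T (2): add — endpoints in different components.
Q–U (5): add — endpoints in different components.
T–V (8): add — endpoints in different components.
R–W (9): add — endpoints in different components.
Q–S (15): add — endpoints in different components.
Non-tree edge Q–W has weight 15, equal to the heaviest edge on its tree cycle — swapping gives another MST of the same weight. Not unique.

No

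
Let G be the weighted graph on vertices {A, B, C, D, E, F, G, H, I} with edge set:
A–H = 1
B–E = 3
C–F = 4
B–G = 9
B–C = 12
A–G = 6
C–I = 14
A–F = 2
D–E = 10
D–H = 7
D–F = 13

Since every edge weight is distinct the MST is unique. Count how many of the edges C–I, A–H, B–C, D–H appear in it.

3

Kruskal: consider edges lightest-first.
A–H (1): add — endpoints in different components.
A–F (2): add — endpoints in different components.
B–E (3): add — endpoints in different components.
C–F (4): add — endpoints in different components.
A–G (6): add — endpoints in different components.
D–H (7): add — endpoints in different components.
B–G (9): add — endpoints in different components.
D–E (10): skip — D and E already connected.
B–C (12): skip — B and C already connected.
D–F (13): skip — D and F already connected.
C–I (14): add — endpoints in different components.
MST edge set: {A–H, A–F, B–E, C–F, A–G, D–H, B–G, C–I}.
Of the listed edges, {C–I, A–H, D–H} are in the MST → 3.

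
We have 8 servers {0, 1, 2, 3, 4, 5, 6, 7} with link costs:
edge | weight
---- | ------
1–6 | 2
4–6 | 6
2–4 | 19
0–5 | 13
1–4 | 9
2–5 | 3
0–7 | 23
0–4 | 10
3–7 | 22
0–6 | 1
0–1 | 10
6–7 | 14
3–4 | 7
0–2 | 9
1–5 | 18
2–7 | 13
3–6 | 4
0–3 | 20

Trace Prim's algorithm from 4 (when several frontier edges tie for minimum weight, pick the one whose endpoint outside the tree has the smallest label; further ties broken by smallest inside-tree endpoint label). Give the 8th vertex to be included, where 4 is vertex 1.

Prim, starting at 4.
Step 1: cheapest edge leaving the tree is 4–6 (6); add 6.
Step 2: cheapest edge leaving the tree is 0–6 (1); add 0.
Step 3: cheapest edge leaving the tree is 1–6 (2); add 1.
Step 4: cheapest edge leaving the tree is 3–6 (4); add 3.
Step 5: cheapest edge leaving the tree is 0–2 (9); add 2.
Step 6: cheapest edge leaving the tree is 2–5 (3); add 5.
Step 7: cheapest edge leaving the tree is 2–7 (13); add 7.
Vertex order: 4, 6, 0, 1, 3, 2, 5, 7. The 8th vertex is 7.

7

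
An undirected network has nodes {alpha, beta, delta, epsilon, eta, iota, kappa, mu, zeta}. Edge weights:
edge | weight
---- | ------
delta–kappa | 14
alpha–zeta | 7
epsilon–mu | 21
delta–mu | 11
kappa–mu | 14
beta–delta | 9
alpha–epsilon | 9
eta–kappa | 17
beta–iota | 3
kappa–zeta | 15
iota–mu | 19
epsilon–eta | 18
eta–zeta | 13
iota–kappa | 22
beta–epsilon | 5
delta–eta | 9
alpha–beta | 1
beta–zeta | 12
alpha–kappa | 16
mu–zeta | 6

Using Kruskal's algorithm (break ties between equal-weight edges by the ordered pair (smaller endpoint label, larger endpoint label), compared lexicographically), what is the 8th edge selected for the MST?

delta-kappa

Kruskal's algorithm — process edges by increasing weight (ties by edge label):
alpha–beta (1): add — endpoints in different components.
beta–iota (3): add — endpoints in different components.
beta–epsilon (5): add — endpoints in different components.
mu–zeta (6): add — endpoints in different components.
alpha–zeta (7): add — endpoints in different components.
alpha–epsilon (9): skip — epsilon and alpha already connected.
beta–delta (9): add — endpoints in different components.
delta–eta (9): add — endpoints in different components.
delta–mu (11): skip — delta and mu already connected.
beta–zeta (12): skip — zeta and beta already connected.
eta–zeta (13): skip — zeta and eta already connected.
delta–kappa (14): add — endpoints in different components.
The 8th edge added is delta–kappa.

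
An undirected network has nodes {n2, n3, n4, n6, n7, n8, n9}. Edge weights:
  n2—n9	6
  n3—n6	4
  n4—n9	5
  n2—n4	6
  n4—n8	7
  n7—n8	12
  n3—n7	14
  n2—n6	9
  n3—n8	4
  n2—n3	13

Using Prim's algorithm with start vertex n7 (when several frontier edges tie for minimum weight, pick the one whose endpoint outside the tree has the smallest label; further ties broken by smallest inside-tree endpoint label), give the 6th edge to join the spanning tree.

n2-n4

Prim, starting at n7.
Step 1: cheapest edge leaving the tree is n7—n8 (12); add n8.
Step 2: cheapest edge leaving the tree is n3—n8 (4); add n3.
Step 3: cheapest edge leaving the tree is n3—n6 (4); add n6.
Step 4: cheapest edge leaving the tree is n4—n8 (7); add n4.
Step 5: cheapest edge leaving the tree is n4—n9 (5); add n9.
Step 6: cheapest edge leaving the tree is n2—n4 (6); add n2.
The 6th edge added is n2—n4.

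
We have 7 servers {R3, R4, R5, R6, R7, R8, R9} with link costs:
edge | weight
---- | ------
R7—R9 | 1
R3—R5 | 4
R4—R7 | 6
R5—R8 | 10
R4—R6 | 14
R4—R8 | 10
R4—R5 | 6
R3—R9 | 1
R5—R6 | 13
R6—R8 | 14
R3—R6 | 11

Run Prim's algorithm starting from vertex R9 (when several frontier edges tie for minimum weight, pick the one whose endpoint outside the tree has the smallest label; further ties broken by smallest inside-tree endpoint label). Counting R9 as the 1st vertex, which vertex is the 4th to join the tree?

Prim, starting at R9.
Step 1: frontier [R3—R9 1, R7—R9 1] → take R3—R9 (1); add R3.
Step 2: frontier [R3—R5 4, R3—R6 11, R7—R9 1] → take R7—R9 (1); add R7.
Step 3: frontier [R3—R5 4, R3—R6 11, R4—R7 6] → take R3—R5 (4); add R5.
Step 4: frontier [R3—R6 11, R4—R5 6, R5—R8 10, R5—R6 13, R4—R7 6] → take R4—R5 (6); add R4.
Step 5: frontier [R3—R6 11, R4—R8 10, R4—R6 14, R5—R8 10, R5—R6 13] → take R4—R8 (10); add R8.
Step 6: frontier [R3—R6 11, R4—R6 14, R5—R6 13, R6—R8 14] → take R3—R6 (11); add R6.
Vertex order: R9, R3, R7, R5, R4, R8, R6. The 4th vertex is R5.

R5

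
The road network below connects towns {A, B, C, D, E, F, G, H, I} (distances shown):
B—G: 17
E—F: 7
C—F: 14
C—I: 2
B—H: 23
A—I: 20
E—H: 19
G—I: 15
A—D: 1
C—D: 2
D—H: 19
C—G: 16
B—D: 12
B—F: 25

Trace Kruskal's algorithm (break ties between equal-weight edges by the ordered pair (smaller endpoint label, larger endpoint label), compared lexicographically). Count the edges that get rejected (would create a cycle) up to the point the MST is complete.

2

Kruskal: consider edges lightest-first.
A—D (1): add — endpoints in different components.
C—D (2): add — endpoints in different components.
C—I (2): add — endpoints in different components.
E—F (7): add — endpoints in different components.
B—D (12): add — endpoints in different components.
C—F (14): add — endpoints in different components.
G—I (15): add — endpoints in different components.
C—G (16): skip — C and G already connected.
B—G (17): skip — B and G already connected.
D—H (19): add — endpoints in different components.
Edges rejected before the tree was complete: 2.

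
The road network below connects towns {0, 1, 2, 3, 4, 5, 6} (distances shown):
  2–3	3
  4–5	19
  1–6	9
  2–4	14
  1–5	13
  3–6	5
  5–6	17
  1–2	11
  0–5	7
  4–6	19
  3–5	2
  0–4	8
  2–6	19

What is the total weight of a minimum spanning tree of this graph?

Kruskal's algorithm — process edges by increasing weight (ties by edge label):
3–5 (2): add. Components now {0} {1} {2} {3,5} {4} {6}
2–3 (3): add. Components now {0} {1} {2,3,5} {4} {6}
3–6 (5): add. Components now {0} {1} {2,3,5,6} {4}
0–5 (7): add. Components now {0,2,3,5,6} {1} {4}
0–4 (8): add. Components now {0,2,3,4,5,6} {1}
1–6 (9): add. Components now {0,1,2,3,4,5,6}
MST edges: 3–5, 2–3, 3–6, 0–5, 0–4, 1–6; total weight 2+3+5+7+8+9 = 34.

34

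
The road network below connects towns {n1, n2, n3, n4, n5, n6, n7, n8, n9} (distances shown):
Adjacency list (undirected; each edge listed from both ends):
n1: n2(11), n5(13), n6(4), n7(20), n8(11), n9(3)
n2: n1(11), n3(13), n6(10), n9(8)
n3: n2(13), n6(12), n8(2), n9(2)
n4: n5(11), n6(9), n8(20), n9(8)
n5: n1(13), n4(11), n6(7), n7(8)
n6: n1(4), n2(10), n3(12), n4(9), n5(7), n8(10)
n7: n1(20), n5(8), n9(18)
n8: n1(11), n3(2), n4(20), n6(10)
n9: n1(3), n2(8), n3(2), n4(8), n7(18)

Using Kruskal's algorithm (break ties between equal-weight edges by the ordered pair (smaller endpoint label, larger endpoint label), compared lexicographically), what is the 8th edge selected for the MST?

Kruskal: consider edges lightest-first.
n3–n8 (2): add — endpoints in different components.
n3–n9 (2): add — endpoints in different components.
n1–n9 (3): add — endpoints in different components.
n1–n6 (4): add — endpoints in different components.
n5–n6 (7): add — endpoints in different components.
n2–n9 (8): add — endpoints in different components.
n4–n9 (8): add — endpoints in different components.
n5–n7 (8): add — endpoints in different components.
The 8th edge added is n5–n7.

n5-n7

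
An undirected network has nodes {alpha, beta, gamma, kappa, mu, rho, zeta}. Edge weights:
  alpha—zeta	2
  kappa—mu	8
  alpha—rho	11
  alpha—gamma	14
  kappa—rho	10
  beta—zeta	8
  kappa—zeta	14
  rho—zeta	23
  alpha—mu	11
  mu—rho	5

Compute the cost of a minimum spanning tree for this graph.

48

Prim, starting at rho.
Step 1: cheapest edge leaving the tree is mu—rho (5); add mu.
Step 2: cheapest edge leaving the tree is kappa—mu (8); add kappa.
Step 3: cheapest edge leaving the tree is alpha—mu (11); add alpha.
Step 4: cheapest edge leaving the tree is alpha—zeta (2); add zeta.
Step 5: cheapest edge leaving the tree is beta—zeta (8); add beta.
Step 6: cheapest edge leaving the tree is alpha—gamma (14); add gamma.
MST edges: mu—rho, kappa—mu, alpha—mu, alpha—zeta, beta—zeta, alpha—gamma; total weight 5+8+11+2+8+14 = 48.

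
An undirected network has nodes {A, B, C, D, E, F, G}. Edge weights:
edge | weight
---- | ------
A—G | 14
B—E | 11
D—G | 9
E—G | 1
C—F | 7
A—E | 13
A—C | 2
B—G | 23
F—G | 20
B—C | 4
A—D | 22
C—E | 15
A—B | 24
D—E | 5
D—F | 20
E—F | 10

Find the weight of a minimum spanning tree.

29

Sort edges by weight, then run Kruskal:
E—G (1): add — endpoints in different components.
A—C (2): add — endpoints in different components.
B—C (4): add — endpoints in different components.
D—E (5): add — endpoints in different components.
C—F (7): add — endpoints in different components.
D—G (9): skip — D and G already connected.
E—F (10): add — endpoints in different components.
MST edges: E—G, A—C, B—C, D—E, C—F, E—F; total weight 1+2+4+5+7+10 = 29.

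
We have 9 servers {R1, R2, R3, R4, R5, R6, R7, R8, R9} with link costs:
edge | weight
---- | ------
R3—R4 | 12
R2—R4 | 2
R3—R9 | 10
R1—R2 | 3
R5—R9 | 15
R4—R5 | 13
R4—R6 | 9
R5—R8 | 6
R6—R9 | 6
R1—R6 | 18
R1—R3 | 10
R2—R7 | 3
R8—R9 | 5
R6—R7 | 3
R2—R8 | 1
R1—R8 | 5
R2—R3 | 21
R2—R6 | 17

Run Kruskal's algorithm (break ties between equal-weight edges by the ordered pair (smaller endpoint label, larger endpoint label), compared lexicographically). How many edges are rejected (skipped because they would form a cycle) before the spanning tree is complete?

3

Kruskal: consider edges lightest-first.
R2—R8 (1): add — endpoints in different components.
R2—R4 (2): add — endpoints in different components.
R1—R2 (3): add — endpoints in different components.
R2—R7 (3): add — endpoints in different components.
R6—R7 (3): add — endpoints in different components.
R1—R8 (5): skip — R1 and R8 already connected.
R8—R9 (5): add — endpoints in different components.
R5—R8 (6): add — endpoints in different components.
R6—R9 (6): skip — R9 and R6 already connected.
R4—R6 (9): skip — R4 and R6 already connected.
R1—R3 (10): add — endpoints in different components.
Edges rejected before the tree was complete: 3.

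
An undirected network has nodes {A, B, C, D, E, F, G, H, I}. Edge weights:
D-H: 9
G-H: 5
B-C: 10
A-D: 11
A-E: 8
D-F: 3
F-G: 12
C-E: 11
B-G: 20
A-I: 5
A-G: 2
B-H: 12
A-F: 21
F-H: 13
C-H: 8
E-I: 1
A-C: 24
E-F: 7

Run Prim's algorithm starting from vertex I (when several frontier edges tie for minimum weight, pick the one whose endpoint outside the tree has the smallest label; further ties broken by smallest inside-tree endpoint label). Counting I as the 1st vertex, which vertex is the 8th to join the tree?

C

Prim's algorithm from I:
Step 1: cheapest edge leaving the tree is E-I (1); add E.
Step 2: cheapest edge leaving the tree is A-I (5); add A.
Step 3: cheapest edge leaving the tree is A-G (2); add G.
Step 4: cheapest edge leaving the tree is G-H (5); add H.
Step 5: cheapest edge leaving the tree is E-F (7); add F.
Step 6: cheapest edge leaving the tree is D-F (3); add D.
Step 7: cheapest edge leaving the tree is C-H (8); add C.
Step 8: cheapest edge leaving the tree is B-C (10); add B.
Vertex order: I, E, A, G, H, F, D, C, B. The 8th vertex is C.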